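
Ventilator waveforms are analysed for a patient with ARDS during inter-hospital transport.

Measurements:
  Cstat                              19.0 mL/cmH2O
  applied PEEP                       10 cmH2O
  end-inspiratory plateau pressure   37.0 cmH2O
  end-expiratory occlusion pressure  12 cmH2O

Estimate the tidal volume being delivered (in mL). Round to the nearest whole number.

475

End-expiratory occlusion gives total PEEP = 12 cmH2O (intrinsic PEEP = 12 − 10 = 2). Use total PEEP for the elastic gradient.
Vt = Cstat × (Pplat − PEEPtotal) = 19.0 × (37.0 − 12) = 19.0 × 25.0 = 475.0 mL.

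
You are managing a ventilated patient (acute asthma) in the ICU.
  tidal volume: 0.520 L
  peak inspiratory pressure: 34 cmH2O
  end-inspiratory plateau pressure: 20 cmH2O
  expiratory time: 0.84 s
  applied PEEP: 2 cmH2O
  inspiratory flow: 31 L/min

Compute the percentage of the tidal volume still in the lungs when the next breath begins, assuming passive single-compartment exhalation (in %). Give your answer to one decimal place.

34.2

Flow: 31 L/min ÷ 60 = 0.5167 L/s.
R = (PIP − Pplat)/V̇ = (34 − 20) / 0.5167 = 14.0/0.5167 = 27.095 cmH2O·s/L.
C = Vt/(Pplat − PEEP) = 520.0 / (20 − 2) = 520.0/18.0 = 28.889 mL/cmH2O.
τ = R × C = 27.095 × 0.02889 L/cmH2O = 0.7828 s.
Fraction remaining at end-expiration = e^(−Te/τ) = e^(−0.84/0.7828) = 0.342 → 34.2%.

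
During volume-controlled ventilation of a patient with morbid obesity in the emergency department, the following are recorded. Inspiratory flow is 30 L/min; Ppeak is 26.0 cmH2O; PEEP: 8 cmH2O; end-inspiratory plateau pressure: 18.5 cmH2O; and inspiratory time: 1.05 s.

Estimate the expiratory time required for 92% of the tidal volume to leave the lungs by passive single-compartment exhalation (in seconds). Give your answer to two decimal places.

Flow: 30 L/min ÷ 60 = 0.5 L/s.
Vt = flow × Ti = 0.5 L/s × 1.05 s × 1000 mL/L = 525.0 mL.
R = (PIP − Pplat)/V̇ = (26.0 − 18.5) / 0.5 = 7.5/0.5 = 15.0 cmH2O·s/L.
C = Vt/(Pplat − PEEP) = 525.0 / (18.5 − 8) = 525.0/10.5 = 50.0 mL/cmH2O.
τ = R × C = 15.0 × 0.05 L/cmH2O = 0.75 s.
t = −τ·ln(1 − 0.92) = −0.75·ln(0.08) = 1.894 s.

1.89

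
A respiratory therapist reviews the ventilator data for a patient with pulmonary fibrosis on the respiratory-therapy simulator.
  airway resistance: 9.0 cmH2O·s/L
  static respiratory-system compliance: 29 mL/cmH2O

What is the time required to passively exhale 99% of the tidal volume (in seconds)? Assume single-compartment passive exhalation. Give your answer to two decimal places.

τ = R × C = 9.0 × 29 mL/cmH2O = 9.0 × 0.029 L/cmH2O = 0.261 s.
Exhaled fraction f = 1 − e^(−t/τ) → t = −τ·ln(1 − f) = −0.261·ln(0.01) = 1.202 s.

1.20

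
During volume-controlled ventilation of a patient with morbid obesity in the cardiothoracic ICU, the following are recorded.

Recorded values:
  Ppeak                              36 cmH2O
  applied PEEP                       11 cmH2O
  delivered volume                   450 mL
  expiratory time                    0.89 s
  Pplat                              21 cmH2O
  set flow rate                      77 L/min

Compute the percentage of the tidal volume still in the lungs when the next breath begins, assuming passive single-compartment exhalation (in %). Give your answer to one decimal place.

18.4

Flow: 77 L/min ÷ 60 = 1.2833 L/s.
R = (PIP − Pplat)/V̇ = (36 − 21) / 1.2833 = 15.0/1.2833 = 11.689 cmH2O·s/L.
C = Vt/(Pplat − PEEP) = 450.0 / (21 − 11) = 450.0/10.0 = 45.0 mL/cmH2O.
τ = R × C = 11.689 × 0.045 L/cmH2O = 0.526 s.
Fraction remaining at end-expiration = e^(−Te/τ) = e^(−0.89/0.526) = 0.1841 → 18.41%.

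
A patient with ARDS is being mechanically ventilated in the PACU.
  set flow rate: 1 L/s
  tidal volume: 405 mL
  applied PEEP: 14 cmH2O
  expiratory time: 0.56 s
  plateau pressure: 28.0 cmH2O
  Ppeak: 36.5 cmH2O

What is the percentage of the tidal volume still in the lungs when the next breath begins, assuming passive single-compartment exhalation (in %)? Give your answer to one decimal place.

R = (PIP − Pplat)/V̇ = (36.5 − 28.0) / 1 = 8.5/1 = 8.5 cmH2O·s/L.
C = Vt/(Pplat − PEEP) = 405.0 / (28.0 − 14) = 405.0/14.0 = 28.929 mL/cmH2O.
τ = R × C = 8.5 × 0.02893 L/cmH2O = 0.2459 s.
Fraction remaining at end-expiration = e^(−Te/τ) = e^(−0.56/0.2459) = 0.1026 → 10.26%.

10.3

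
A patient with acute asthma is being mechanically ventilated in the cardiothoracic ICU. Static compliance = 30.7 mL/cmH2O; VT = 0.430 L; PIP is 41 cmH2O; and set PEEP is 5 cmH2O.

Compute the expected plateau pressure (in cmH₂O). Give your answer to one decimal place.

19.0

Pplat = PEEP + Vt / Cstat = 5 + 430 / 30.7 = 5 + 14.007 = 19.007 cmH2O.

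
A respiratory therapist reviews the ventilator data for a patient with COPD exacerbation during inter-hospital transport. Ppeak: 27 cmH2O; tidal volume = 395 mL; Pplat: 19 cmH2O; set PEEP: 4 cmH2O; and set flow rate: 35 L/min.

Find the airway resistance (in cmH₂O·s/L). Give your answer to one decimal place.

Flow: 35 L/min ÷ 60 = 0.5833 L/s.
Raw = (PIP − Pplat) / flow = (27 − 19) / 0.5833 = 8.0 / 0.5833 = 13.715 cmH2O·s/L.

13.7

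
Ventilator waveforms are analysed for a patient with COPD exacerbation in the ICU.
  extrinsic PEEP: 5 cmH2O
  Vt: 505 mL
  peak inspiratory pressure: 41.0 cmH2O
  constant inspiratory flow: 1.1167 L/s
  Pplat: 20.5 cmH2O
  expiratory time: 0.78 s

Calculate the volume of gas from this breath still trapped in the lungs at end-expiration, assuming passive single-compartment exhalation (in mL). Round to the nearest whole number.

137

R = (PIP − Pplat)/V̇ = (41.0 − 20.5) / 1.1167 = 20.5/1.1167 = 18.358 cmH2O·s/L.
C = Vt/(Pplat − PEEP) = 505.0 / (20.5 − 5) = 505.0/15.5 = 32.581 mL/cmH2O.
τ = R × C = 18.358 × 0.03258 L/cmH2O = 0.5981 s.
Fraction remaining = e^(−Te/τ) = e^(−0.78/0.5981) = 0.2714.
Trapped volume = 505.0 × 0.2714 = 137.06 mL.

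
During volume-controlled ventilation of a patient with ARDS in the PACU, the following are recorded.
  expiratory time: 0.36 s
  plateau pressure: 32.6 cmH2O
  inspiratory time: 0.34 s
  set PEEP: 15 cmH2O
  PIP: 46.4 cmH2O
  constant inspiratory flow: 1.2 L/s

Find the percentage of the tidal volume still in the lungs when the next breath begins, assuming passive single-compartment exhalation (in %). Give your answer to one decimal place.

Vt = flow × Ti = 1.2 L/s × 0.34 s × 1000 mL/L = 408.0 mL.
R = (PIP − Pplat)/V̇ = (46.4 − 32.6) / 1.2 = 13.8/1.2 = 11.5 cmH2O·s/L.
C = Vt/(Pplat − PEEP) = 408.0 / (32.6 − 15) = 408.0/17.6 = 23.182 mL/cmH2O.
τ = R × C = 11.5 × 0.02318 L/cmH2O = 0.2666 s.
Fraction remaining at end-expiration = e^(−Te/τ) = e^(−0.36/0.2666) = 0.2592 → 25.92%.

25.9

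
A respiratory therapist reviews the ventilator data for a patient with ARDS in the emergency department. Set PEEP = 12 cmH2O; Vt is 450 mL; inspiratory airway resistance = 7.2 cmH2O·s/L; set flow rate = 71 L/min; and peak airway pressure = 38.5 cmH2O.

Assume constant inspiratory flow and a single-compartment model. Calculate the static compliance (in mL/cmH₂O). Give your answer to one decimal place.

Flow: 71 L/min ÷ 60 = 1.1833 L/s.
Equation of motion (constant flow): PIP = Vt/C + R·V̇ + PEEP.
Vt/C = PIP − R·V̇ − PEEP = 38.5 − 7.2×1.1833 − 12 = 38.5 − 8.52 − 12 = 17.98 cmH2O.
C = Vt / 17.98 = 450 / 17.98 = 25.028 mL/cmH2O.

25.0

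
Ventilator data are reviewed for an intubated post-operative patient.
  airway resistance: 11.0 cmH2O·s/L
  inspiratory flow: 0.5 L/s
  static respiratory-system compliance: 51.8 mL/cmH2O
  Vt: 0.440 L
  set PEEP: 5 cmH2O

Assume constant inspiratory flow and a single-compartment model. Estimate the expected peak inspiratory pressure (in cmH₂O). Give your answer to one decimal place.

19.0

Equation of motion (constant flow): PIP = Vt/C + R·V̇ + PEEP.
PIP = 440/51.8 + 11.0×0.5 + 5 = 8.494 + 5.5 + 5 = 18.994 cmH2O.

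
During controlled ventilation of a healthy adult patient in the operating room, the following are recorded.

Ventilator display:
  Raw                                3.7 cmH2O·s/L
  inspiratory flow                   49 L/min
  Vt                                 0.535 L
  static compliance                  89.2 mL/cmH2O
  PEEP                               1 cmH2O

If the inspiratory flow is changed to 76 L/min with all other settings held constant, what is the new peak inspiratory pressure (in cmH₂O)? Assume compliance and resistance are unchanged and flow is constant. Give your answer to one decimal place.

11.7

Flow: 49 L/min ÷ 60 = 0.8167 L/s.
New flow: 76 L/min ÷ 60 = 1.2667 L/s.
PIP = Vt/C + R·V̇ + PEEP (constant-flow equation of motion).
Only the resistive term changes: ΔPIP = R × ΔV̇ = 3.7 × (1.2667 − 0.8167) = 3.7 × 0.45 = 1.665 cmH2O.
Original PIP = 535/89.2 + 3.7×0.8167 + 1 = 10.02 cmH2O; new PIP = 10.02 + (1.665) = 11.685 cmH2O.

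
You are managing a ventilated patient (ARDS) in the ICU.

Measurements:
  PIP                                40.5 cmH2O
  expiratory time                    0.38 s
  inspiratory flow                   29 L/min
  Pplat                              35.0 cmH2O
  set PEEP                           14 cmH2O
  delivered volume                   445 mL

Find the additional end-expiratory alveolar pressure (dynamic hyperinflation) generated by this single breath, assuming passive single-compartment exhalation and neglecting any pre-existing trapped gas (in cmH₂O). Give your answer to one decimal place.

Flow: 29 L/min ÷ 60 = 0.4833 L/s.
R = (PIP − Pplat)/V̇ = (40.5 − 35.0) / 0.4833 = 5.5/0.4833 = 11.38 cmH2O·s/L.
C = Vt/(Pplat − PEEP) = 445.0 / (35.0 − 14) = 445.0/21.0 = 21.19 mL/cmH2O.
τ = R × C = 11.38 × 0.02119 L/cmH2O = 0.2411 s.
Fraction remaining = e^(−Te/τ) = e^(−0.38/0.2411) = 0.2068; trapped volume = 445.0 × 0.2068 = 92.026 mL.
Additional alveolar pressure from trapping ≈ V_trapped / C = 92.026 / 21.19 = 4.343 cmH2O.

4.3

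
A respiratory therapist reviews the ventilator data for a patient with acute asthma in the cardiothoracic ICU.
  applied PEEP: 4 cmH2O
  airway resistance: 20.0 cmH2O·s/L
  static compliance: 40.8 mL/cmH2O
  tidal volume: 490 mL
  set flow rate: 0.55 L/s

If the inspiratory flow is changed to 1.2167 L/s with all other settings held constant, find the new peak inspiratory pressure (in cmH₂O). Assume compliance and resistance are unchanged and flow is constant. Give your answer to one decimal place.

PIP = Vt/C + R·V̇ + PEEP (constant-flow equation of motion).
Only the resistive term changes: ΔPIP = R × ΔV̇ = 20.0 × (1.2167 − 0.55) = 20.0 × 0.6667 = 13.334 cmH2O.
Original PIP = 490/40.8 + 20.0×0.55 + 4 = 27.01 cmH2O; new PIP = 27.01 + (13.334) = 40.344 cmH2O.

40.3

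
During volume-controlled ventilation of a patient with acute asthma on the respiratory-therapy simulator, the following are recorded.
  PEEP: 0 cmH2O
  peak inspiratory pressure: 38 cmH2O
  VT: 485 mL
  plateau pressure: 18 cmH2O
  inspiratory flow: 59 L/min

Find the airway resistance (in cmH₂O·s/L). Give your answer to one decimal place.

Flow: 59 L/min ÷ 60 = 0.9833 L/s.
Raw = (PIP − Pplat) / flow = (38 − 18) / 0.9833 = 20.0 / 0.9833 = 20.34 cmH2O·s/L.

20.3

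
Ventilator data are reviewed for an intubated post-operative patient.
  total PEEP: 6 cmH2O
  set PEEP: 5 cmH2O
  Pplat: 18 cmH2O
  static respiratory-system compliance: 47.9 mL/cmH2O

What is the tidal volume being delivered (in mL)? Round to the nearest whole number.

575

End-expiratory occlusion gives total PEEP = 6 cmH2O (intrinsic PEEP = 6 − 5 = 1). Use total PEEP for the elastic gradient.
Vt = Cstat × (Pplat − PEEPtotal) = 47.9 × (18 − 6) = 47.9 × 12.0 = 574.8 mL.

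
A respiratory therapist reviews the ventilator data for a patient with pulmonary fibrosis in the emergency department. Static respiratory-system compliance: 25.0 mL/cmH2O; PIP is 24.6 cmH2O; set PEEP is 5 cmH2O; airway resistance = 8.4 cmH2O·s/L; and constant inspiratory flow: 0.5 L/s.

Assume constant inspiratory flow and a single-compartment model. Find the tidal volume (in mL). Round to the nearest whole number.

Equation of motion (constant flow): PIP = Vt/C + R·V̇ + PEEP.
Vt/C = PIP − R·V̇ − PEEP = 24.6 − 4.2 − 5 = 15.4 cmH2O.
Vt = C × 15.4 = 25.0 × 15.4 = 385.0 mL.

385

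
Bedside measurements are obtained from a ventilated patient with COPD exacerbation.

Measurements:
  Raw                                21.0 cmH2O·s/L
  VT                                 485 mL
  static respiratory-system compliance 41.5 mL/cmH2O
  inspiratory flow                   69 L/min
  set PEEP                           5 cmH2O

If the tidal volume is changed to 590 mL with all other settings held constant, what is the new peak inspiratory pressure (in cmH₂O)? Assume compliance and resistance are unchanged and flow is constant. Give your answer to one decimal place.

Flow: 69 L/min ÷ 60 = 1.15 L/s.
PIP = Vt/C + R·V̇ + PEEP (constant-flow equation of motion).
Only the elastic term changes: ΔPIP = ΔVt / C = (590 − 485) / 41.5 = 2.53 cmH2O.
Original PIP = 485/41.5 + 21.0×1.15 + 5 = 40.837 cmH2O; new PIP = 40.837 + (2.53) = 43.367 cmH2O.

43.4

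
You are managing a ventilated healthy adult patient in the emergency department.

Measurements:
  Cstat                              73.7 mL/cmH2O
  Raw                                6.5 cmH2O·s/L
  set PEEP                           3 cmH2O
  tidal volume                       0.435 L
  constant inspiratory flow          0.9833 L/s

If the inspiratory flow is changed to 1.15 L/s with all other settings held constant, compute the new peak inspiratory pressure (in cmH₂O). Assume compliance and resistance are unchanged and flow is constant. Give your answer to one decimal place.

PIP = Vt/C + R·V̇ + PEEP (constant-flow equation of motion).
Only the resistive term changes: ΔPIP = R × ΔV̇ = 6.5 × (1.15 − 0.9833) = 6.5 × 0.1667 = 1.084 cmH2O.
Original PIP = 435/73.7 + 6.5×0.9833 + 3 = 15.294 cmH2O; new PIP = 15.294 + (1.084) = 16.378 cmH2O.

16.4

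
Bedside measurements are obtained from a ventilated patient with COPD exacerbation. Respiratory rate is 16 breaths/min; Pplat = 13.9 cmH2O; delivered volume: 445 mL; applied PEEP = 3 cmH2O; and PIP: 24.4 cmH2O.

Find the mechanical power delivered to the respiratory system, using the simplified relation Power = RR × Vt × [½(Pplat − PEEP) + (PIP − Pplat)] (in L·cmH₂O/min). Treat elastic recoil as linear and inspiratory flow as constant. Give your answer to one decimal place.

113.6

Per-breath work = Vt × [½(Pplat−PEEP) + (PIP−Pplat)] = 0.445 × [0.5×10.9 + 10.5] = 0.445 × 15.95 = 7.098 L·cmH2O.
Power = 16 × 7.098 = 113.57 L·cmH2O/min.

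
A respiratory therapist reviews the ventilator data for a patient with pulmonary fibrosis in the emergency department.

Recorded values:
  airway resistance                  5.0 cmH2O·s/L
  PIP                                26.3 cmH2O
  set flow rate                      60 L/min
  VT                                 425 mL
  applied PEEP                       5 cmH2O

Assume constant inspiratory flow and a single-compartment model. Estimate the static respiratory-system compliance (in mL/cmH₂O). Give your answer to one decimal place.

Flow: 60 L/min ÷ 60 = 1 L/s.
Equation of motion (constant flow): PIP = Vt/C + R·V̇ + PEEP.
Vt/C = PIP − R·V̇ − PEEP = 26.3 − 5.0×1 − 5 = 26.3 − 5.0 − 5 = 16.3 cmH2O.
C = Vt / 16.3 = 425 / 16.3 = 26.074 mL/cmH2O.

26.1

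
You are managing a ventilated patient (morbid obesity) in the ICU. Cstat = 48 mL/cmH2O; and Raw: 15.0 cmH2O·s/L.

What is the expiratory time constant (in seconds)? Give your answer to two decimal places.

τ = R × C = 15.0 × 48 mL/cmH2O = 15.0 × 0.048 L/cmH2O = 0.72 s.

0.72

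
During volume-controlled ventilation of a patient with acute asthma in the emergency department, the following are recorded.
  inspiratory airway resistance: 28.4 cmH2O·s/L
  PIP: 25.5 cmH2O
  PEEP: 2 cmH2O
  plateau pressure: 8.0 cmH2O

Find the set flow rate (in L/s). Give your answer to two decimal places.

flow = (PIP − Pplat) / Raw = 17.5 / 28.4 = 0.6162 L/s.

0.62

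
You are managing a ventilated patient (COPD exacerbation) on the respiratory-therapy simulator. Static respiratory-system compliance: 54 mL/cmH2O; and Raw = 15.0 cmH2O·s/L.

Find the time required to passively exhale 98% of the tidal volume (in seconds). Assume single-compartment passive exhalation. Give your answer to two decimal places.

τ = R × C = 15.0 × 54 mL/cmH2O = 15.0 × 0.054 L/cmH2O = 0.81 s.
Exhaled fraction f = 1 − e^(−t/τ) → t = −τ·ln(1 − f) = −0.81·ln(0.02) = 3.169 s.

3.17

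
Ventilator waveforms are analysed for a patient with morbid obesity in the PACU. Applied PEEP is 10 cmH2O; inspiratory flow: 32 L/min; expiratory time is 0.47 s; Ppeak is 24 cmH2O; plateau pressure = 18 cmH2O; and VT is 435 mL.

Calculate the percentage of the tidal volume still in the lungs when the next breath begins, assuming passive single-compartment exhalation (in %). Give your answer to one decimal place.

46.4

Flow: 32 L/min ÷ 60 = 0.5333 L/s.
R = (PIP − Pplat)/V̇ = (24 − 18) / 0.5333 = 6.0/0.5333 = 11.251 cmH2O·s/L.
C = Vt/(Pplat − PEEP) = 435.0 / (18 − 10) = 435.0/8.0 = 54.375 mL/cmH2O.
τ = R × C = 11.251 × 0.05438 L/cmH2O = 0.6118 s.
Fraction remaining at end-expiration = e^(−Te/τ) = e^(−0.47/0.6118) = 0.4638 → 46.38%.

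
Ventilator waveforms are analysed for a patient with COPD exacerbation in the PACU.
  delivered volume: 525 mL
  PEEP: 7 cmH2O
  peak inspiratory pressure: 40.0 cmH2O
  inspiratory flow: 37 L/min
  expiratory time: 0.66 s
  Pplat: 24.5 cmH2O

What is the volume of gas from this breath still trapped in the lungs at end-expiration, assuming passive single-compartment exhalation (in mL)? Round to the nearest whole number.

219

Flow: 37 L/min ÷ 60 = 0.6167 L/s.
R = (PIP − Pplat)/V̇ = (40.0 − 24.5) / 0.6167 = 15.5/0.6167 = 25.134 cmH2O·s/L.
C = Vt/(Pplat − PEEP) = 525.0 / (24.5 − 7) = 525.0/17.5 = 30.0 mL/cmH2O.
τ = R × C = 25.134 × 0.03 L/cmH2O = 0.754 s.
Fraction remaining = e^(−Te/τ) = e^(−0.66/0.754) = 0.4167.
Trapped volume = 525.0 × 0.4167 = 218.77 mL.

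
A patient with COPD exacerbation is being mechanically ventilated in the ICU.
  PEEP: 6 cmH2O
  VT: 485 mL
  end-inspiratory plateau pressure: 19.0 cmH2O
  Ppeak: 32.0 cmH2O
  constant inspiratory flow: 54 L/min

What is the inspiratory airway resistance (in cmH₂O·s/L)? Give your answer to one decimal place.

Flow: 54 L/min ÷ 60 = 0.9 L/s.
Raw = (PIP − Pplat) / flow = (32.0 − 19.0) / 0.9 = 13.0 / 0.9 = 14.444 cmH2O·s/L.

14.4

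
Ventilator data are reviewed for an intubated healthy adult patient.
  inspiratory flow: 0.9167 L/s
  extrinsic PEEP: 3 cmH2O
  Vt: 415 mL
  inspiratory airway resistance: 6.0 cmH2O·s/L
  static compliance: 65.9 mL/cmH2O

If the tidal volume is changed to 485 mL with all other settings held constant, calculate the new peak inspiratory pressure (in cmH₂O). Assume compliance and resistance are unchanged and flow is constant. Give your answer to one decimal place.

15.9

PIP = Vt/C + R·V̇ + PEEP (constant-flow equation of motion).
Only the elastic term changes: ΔPIP = ΔVt / C = (485 − 415) / 65.9 = 1.062 cmH2O.
Original PIP = 415/65.9 + 6.0×0.9167 + 3 = 14.798 cmH2O; new PIP = 14.798 + (1.062) = 15.86 cmH2O.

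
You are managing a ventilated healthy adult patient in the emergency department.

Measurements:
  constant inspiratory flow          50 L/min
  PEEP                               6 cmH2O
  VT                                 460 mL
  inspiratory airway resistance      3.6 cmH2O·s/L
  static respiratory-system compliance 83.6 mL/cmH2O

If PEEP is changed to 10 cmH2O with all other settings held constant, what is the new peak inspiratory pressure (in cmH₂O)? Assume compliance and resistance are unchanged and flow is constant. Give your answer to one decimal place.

Flow: 50 L/min ÷ 60 = 0.8333 L/s.
PIP = Vt/C + R·V̇ + PEEP (constant-flow equation of motion).
Only the baseline term changes: ΔPIP = ΔPEEP = 10 − 6 = 4.0 cmH2O.
Original PIP = 460/83.6 + 3.6×0.8333 + 6 = 14.502 cmH2O; new PIP = 14.502 + (4.0) = 18.502 cmH2O.

18.5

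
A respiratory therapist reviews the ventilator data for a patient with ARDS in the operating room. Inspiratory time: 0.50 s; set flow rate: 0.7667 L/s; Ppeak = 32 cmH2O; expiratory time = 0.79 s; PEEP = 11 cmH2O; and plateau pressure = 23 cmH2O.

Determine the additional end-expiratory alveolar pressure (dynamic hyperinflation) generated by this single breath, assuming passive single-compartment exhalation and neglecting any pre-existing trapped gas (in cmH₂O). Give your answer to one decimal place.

1.5

Vt = flow × Ti = 0.7667 L/s × 0.50 s × 1000 mL/L = 383.35 mL.
R = (PIP − Pplat)/V̇ = (32 − 23) / 0.7667 = 9.0/0.7667 = 11.739 cmH2O·s/L.
C = Vt/(Pplat − PEEP) = 383.35 / (23 − 11) = 383.35/12.0 = 31.946 mL/cmH2O.
τ = R × C = 11.739 × 0.03195 L/cmH2O = 0.3751 s.
Fraction remaining = e^(−Te/τ) = e^(−0.79/0.3751) = 0.1217; trapped volume = 383.35 × 0.1217 = 46.654 mL.
Additional alveolar pressure from trapping ≈ V_trapped / C = 46.654 / 31.946 = 1.46 cmH2O.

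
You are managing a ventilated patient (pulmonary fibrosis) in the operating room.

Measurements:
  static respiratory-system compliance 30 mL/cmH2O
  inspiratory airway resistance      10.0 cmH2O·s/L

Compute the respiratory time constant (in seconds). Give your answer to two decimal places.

τ = R × C = 10.0 × 30 mL/cmH2O = 10.0 × 0.030 L/cmH2O = 0.3 s.

0.30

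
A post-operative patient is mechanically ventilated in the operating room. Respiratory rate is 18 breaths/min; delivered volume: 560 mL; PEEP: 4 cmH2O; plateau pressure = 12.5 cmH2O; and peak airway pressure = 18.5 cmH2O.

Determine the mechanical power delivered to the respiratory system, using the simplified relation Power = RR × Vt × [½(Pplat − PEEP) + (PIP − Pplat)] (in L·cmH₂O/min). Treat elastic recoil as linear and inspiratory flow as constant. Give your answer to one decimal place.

103.3

Per-breath work = Vt × [½(Pplat−PEEP) + (PIP−Pplat)] = 0.560 × [0.5×8.5 + 6.0] = 0.560 × 10.25 = 5.74 L·cmH2O.
Power = 18 × 5.74 = 103.32 L·cmH2O/min.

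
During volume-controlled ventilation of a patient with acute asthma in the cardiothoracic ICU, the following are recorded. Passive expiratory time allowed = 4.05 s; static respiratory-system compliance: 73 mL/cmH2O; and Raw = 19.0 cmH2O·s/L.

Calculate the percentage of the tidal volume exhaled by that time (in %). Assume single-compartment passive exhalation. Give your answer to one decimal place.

94.6

τ = R × C = 19.0 × 73 mL/cmH2O = 19.0 × 0.073 L/cmH2O = 1.387 s.
Passive exhalation: V(t)/V₀ = e^(−t/τ) = e^(−4.05/1.387) = 0.05394.
Fraction exhaled = 1 − 0.05394 = 0.9461 → 94.61%.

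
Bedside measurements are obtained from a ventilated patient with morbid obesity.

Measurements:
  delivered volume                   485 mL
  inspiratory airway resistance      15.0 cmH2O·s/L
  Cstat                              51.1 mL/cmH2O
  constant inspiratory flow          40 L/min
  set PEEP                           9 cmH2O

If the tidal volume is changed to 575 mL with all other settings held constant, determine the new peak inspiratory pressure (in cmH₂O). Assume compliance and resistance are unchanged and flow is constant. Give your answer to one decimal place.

Flow: 40 L/min ÷ 60 = 0.6667 L/s.
PIP = Vt/C + R·V̇ + PEEP (constant-flow equation of motion).
Only the elastic term changes: ΔPIP = ΔVt / C = (575 − 485) / 51.1 = 1.761 cmH2O.
Original PIP = 485/51.1 + 15.0×0.6667 + 9 = 28.492 cmH2O; new PIP = 28.492 + (1.761) = 30.253 cmH2O.

30.3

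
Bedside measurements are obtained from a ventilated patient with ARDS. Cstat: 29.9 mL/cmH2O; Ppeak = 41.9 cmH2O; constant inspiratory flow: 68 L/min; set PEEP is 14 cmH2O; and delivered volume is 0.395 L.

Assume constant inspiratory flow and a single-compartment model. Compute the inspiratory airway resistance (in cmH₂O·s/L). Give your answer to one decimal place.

13.0

Flow: 68 L/min ÷ 60 = 1.1333 L/s.
Equation of motion (constant flow): PIP = Vt/C + R·V̇ + PEEP.
R·V̇ = PIP − Vt/C − PEEP = 41.9 − 395/29.9 − 14 = 41.9 − 13.211 − 14 = 14.689 cmH2O.
R = 14.689 / 1.1333 = 12.961 cmH2O·s/L.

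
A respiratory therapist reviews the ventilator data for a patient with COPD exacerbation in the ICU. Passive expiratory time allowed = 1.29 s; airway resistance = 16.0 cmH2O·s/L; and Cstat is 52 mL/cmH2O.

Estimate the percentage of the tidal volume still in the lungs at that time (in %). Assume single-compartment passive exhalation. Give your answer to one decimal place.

21.2

τ = R × C = 16.0 × 52 mL/cmH2O = 16.0 × 0.052 L/cmH2O = 0.832 s.
Passive exhalation: V(t)/V₀ = e^(−t/τ) = e^(−1.29/0.832) = 0.2121.
Fraction remaining = 0.2121 → 21.21%.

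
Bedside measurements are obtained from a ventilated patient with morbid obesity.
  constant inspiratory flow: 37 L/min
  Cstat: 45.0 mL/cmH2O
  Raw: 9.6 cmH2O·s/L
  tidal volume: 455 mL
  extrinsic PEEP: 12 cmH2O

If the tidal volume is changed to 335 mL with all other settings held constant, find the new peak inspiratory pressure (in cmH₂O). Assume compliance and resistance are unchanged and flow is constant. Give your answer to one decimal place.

Flow: 37 L/min ÷ 60 = 0.6167 L/s.
PIP = Vt/C + R·V̇ + PEEP (constant-flow equation of motion).
Only the elastic term changes: ΔPIP = ΔVt / C = (335 − 455) / 45.0 = -2.667 cmH2O.
Original PIP = 455/45.0 + 9.6×0.6167 + 12 = 28.031 cmH2O; new PIP = 28.031 + (-2.667) = 25.364 cmH2O.

25.4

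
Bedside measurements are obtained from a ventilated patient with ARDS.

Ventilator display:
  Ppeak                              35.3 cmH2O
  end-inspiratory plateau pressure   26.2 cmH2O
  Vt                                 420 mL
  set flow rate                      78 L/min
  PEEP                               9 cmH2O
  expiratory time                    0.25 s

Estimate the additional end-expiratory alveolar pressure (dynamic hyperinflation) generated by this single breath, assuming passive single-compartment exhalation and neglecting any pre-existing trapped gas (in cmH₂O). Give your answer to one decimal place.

Flow: 78 L/min ÷ 60 = 1.3 L/s.
R = (PIP − Pplat)/V̇ = (35.3 − 26.2) / 1.3 = 9.1/1.3 = 7.0 cmH2O·s/L.
C = Vt/(Pplat − PEEP) = 420.0 / (26.2 − 9) = 420.0/17.2 = 24.419 mL/cmH2O.
τ = R × C = 7.0 × 0.02442 L/cmH2O = 0.1709 s.
Fraction remaining = e^(−Te/τ) = e^(−0.25/0.1709) = 0.2316; trapped volume = 420.0 × 0.2316 = 97.272 mL.
Additional alveolar pressure from trapping ≈ V_trapped / C = 97.272 / 24.419 = 3.983 cmH2O.

4.0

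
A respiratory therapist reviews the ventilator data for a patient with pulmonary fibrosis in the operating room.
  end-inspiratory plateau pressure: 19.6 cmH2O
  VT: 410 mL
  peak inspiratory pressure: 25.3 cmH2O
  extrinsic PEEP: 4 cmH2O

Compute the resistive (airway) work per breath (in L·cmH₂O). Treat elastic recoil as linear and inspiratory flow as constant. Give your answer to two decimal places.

With constant inspiratory flow the resistive pressure is constant at PIP − Pplat = 25.3 − 19.6 = 5.7 cmH2O, so resistive work = 5.7 × 0.410 = 2.337 L·cmH2O.

2.34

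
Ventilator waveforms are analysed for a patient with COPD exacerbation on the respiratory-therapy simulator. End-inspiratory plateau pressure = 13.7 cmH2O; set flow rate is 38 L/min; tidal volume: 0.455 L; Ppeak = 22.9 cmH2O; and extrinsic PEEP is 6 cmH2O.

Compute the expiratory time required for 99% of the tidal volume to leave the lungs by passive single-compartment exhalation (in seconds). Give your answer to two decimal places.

3.95

Flow: 38 L/min ÷ 60 = 0.6333 L/s.
R = (PIP − Pplat)/V̇ = (22.9 − 13.7) / 0.6333 = 9.2/0.6333 = 14.527 cmH2O·s/L.
C = Vt/(Pplat − PEEP) = 455.0 / (13.7 − 6) = 455.0/7.7 = 59.091 mL/cmH2O.
τ = R × C = 14.527 × 0.05909 L/cmH2O = 0.8584 s.
t = −τ·ln(1 − 0.99) = −0.8584·ln(0.01) = 3.953 s.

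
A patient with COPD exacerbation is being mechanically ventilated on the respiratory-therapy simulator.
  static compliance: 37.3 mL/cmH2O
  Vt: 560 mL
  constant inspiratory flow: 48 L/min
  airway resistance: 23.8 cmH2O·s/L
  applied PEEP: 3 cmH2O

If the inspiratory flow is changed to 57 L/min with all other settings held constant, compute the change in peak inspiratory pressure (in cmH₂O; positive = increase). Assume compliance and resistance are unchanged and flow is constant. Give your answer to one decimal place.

Flow: 48 L/min ÷ 60 = 0.8 L/s.
New flow: 57 L/min ÷ 60 = 0.95 L/s.
PIP = Vt/C + R·V̇ + PEEP (constant-flow equation of motion).
Only the resistive term changes: ΔPIP = R × ΔV̇ = 23.8 × (0.95 − 0.8) = 23.8 × 0.15 = 3.57 cmH2O.

3.6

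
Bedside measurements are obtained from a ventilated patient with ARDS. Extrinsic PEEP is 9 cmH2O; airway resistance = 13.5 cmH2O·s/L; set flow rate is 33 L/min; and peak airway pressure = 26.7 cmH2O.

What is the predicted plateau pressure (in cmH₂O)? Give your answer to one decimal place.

19.3

Flow: 33 L/min ÷ 60 = 0.55 L/s.
Pplat = PIP − Raw × flow = 26.7 − 13.5 × 0.55 = 26.7 − 7.425 = 19.275 cmH2O.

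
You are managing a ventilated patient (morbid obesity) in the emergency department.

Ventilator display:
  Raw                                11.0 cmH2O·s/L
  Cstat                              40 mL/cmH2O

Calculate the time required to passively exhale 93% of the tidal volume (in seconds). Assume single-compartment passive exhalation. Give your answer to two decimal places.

τ = R × C = 11.0 × 40 mL/cmH2O = 11.0 × 0.040 L/cmH2O = 0.44 s.
Exhaled fraction f = 1 − e^(−t/τ) → t = −τ·ln(1 − f) = −0.44·ln(0.07) = 1.17 s.

1.17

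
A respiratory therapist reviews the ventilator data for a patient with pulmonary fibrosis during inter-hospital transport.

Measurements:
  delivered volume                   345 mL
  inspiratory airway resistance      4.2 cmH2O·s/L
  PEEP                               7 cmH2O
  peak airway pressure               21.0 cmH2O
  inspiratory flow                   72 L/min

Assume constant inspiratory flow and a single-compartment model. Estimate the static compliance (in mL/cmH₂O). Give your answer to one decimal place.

38.5

Flow: 72 L/min ÷ 60 = 1.2 L/s.
Equation of motion (constant flow): PIP = Vt/C + R·V̇ + PEEP.
Vt/C = PIP − R·V̇ − PEEP = 21.0 − 4.2×1.2 − 7 = 21.0 − 5.04 − 7 = 8.96 cmH2O.
C = Vt / 8.96 = 345 / 8.96 = 38.504 mL/cmH2O.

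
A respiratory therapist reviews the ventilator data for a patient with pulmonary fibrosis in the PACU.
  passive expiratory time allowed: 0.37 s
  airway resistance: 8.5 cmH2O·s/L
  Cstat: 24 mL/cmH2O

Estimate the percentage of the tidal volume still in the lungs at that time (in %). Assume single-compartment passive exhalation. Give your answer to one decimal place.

16.3

τ = R × C = 8.5 × 24 mL/cmH2O = 8.5 × 0.024 L/cmH2O = 0.204 s.
Passive exhalation: V(t)/V₀ = e^(−t/τ) = e^(−0.37/0.204) = 0.163.
Fraction remaining = 0.163 → 16.3%.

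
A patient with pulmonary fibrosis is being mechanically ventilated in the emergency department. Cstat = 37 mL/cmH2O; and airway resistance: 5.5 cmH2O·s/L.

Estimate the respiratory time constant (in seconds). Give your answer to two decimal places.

τ = R × C = 5.5 × 37 mL/cmH2O = 5.5 × 0.037 L/cmH2O = 0.2035 s.

0.20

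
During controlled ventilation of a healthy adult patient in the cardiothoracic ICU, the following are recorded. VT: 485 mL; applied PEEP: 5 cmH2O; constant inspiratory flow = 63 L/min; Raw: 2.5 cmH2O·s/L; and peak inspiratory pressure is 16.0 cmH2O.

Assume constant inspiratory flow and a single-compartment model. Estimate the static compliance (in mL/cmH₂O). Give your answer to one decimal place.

57.9

Flow: 63 L/min ÷ 60 = 1.05 L/s.
Equation of motion (constant flow): PIP = Vt/C + R·V̇ + PEEP.
Vt/C = PIP − R·V̇ − PEEP = 16.0 − 2.5×1.05 − 5 = 16.0 − 2.625 − 5 = 8.375 cmH2O.
C = Vt / 8.375 = 485 / 8.375 = 57.91 mL/cmH2O.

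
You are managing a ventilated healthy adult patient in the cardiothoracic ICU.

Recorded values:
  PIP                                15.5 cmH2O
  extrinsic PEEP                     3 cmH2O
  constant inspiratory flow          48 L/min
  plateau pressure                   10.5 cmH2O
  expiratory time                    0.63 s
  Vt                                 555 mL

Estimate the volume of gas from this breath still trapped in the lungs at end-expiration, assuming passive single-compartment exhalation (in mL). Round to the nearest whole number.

Flow: 48 L/min ÷ 60 = 0.8 L/s.
R = (PIP − Pplat)/V̇ = (15.5 − 10.5) / 0.8 = 5.0/0.8 = 6.25 cmH2O·s/L.
C = Vt/(Pplat − PEEP) = 555.0 / (10.5 − 3) = 555.0/7.5 = 74.0 mL/cmH2O.
τ = R × C = 6.25 × 0.074 L/cmH2O = 0.4625 s.
Fraction remaining = e^(−Te/τ) = e^(−0.63/0.4625) = 0.2561.
Trapped volume = 555.0 × 0.2561 = 142.14 mL.

142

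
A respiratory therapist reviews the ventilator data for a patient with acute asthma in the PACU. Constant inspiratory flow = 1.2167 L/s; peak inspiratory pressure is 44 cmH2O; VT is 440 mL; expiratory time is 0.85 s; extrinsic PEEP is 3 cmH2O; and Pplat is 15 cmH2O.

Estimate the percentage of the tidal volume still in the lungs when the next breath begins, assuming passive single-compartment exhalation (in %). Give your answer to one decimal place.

R = (PIP − Pplat)/V̇ = (44 − 15) / 1.2167 = 29.0/1.2167 = 23.835 cmH2O·s/L.
C = Vt/(Pplat − PEEP) = 440.0 / (15 − 3) = 440.0/12.0 = 36.667 mL/cmH2O.
τ = R × C = 23.835 × 0.03667 L/cmH2O = 0.874 s.
Fraction remaining at end-expiration = e^(−Te/τ) = e^(−0.85/0.874) = 0.3781 → 37.81%.

37.8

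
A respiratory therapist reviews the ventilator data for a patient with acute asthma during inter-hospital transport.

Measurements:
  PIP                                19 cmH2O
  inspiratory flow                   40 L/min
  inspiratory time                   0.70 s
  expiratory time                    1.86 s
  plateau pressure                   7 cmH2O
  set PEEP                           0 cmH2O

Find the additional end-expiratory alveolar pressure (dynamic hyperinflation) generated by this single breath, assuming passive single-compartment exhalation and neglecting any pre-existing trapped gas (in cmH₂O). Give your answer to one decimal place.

Flow: 40 L/min ÷ 60 = 0.6667 L/s.
Vt = flow × Ti = 0.6667 L/s × 0.70 s × 1000 mL/L = 466.69 mL.
R = (PIP − Pplat)/V̇ = (19 − 7) / 0.6667 = 12.0/0.6667 = 17.999 cmH2O·s/L.
C = Vt/(Pplat − PEEP) = 466.69 / (7 − 0) = 466.69/7.0 = 66.67 mL/cmH2O.
τ = R × C = 17.999 × 0.06667 L/cmH2O = 1.2 s.
Fraction remaining = e^(−Te/τ) = e^(−1.86/1.2) = 0.2122; trapped volume = 466.69 × 0.2122 = 99.032 mL.
Additional alveolar pressure from trapping ≈ V_trapped / C = 99.032 / 66.67 = 1.485 cmH2O.

1.5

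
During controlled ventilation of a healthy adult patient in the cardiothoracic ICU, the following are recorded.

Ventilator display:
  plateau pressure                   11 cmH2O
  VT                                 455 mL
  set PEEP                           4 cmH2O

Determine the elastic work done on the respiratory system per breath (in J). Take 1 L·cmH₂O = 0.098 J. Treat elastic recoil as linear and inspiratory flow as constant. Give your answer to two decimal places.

Elastic work ≈ ½ × (Pplat − PEEP) × Vt = 0.5 × (11 − 4) × 0.455 L = 0.5 × 7.0 × 0.455 = 1.593 L·cmH2O.
× 0.098 J/(L·cmH2O) → 0.1561 J.

0.16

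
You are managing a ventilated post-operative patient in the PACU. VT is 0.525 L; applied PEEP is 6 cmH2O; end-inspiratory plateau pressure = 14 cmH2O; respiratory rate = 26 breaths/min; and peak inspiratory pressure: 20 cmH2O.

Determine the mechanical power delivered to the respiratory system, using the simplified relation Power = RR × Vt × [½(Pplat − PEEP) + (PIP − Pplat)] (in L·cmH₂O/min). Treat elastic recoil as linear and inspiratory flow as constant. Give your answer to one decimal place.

136.5

Per-breath work = Vt × [½(Pplat−PEEP) + (PIP−Pplat)] = 0.525 × [0.5×8.0 + 6.0] = 0.525 × 10.0 = 5.25 L·cmH2O.
Power = 26 × 5.25 = 136.5 L·cmH2O/min.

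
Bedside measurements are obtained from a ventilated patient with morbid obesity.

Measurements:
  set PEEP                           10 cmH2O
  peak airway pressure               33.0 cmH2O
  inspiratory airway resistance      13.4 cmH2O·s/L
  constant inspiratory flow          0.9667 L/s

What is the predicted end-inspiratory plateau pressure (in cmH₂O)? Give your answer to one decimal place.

Pplat = PIP − Raw × flow = 33.0 − 13.4 × 0.9667 = 33.0 − 12.954 = 20.046 cmH2O.

20.0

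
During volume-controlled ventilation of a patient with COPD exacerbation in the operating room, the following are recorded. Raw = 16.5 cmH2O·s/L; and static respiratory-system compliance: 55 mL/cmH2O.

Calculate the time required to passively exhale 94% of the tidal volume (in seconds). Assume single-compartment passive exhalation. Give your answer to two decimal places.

τ = R × C = 16.5 × 55 mL/cmH2O = 16.5 × 0.055 L/cmH2O = 0.9075 s.
Exhaled fraction f = 1 − e^(−t/τ) → t = −τ·ln(1 − f) = −0.9075·ln(0.06) = 2.553 s.

2.55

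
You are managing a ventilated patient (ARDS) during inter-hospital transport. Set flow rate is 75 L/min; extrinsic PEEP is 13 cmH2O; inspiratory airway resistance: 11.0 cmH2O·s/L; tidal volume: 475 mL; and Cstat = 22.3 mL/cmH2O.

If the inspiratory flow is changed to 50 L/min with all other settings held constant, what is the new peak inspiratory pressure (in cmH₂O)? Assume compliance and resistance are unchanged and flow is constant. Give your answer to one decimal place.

Flow: 75 L/min ÷ 60 = 1.25 L/s.
New flow: 50 L/min ÷ 60 = 0.8333 L/s.
PIP = Vt/C + R·V̇ + PEEP (constant-flow equation of motion).
Only the resistive term changes: ΔPIP = R × ΔV̇ = 11.0 × (0.8333 − 1.25) = 11.0 × -0.4167 = -4.584 cmH2O.
Original PIP = 475/22.3 + 11.0×1.25 + 13 = 48.05 cmH2O; new PIP = 48.05 + (-4.584) = 43.466 cmH2O.

43.5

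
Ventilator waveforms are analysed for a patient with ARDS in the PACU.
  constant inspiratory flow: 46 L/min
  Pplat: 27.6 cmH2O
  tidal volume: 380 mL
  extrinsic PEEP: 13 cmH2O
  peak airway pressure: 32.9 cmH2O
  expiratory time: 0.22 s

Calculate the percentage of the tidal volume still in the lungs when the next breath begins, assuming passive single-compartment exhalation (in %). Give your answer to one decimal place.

29.4

Flow: 46 L/min ÷ 60 = 0.7667 L/s.
R = (PIP − Pplat)/V̇ = (32.9 − 27.6) / 0.7667 = 5.3/0.7667 = 6.913 cmH2O·s/L.
C = Vt/(Pplat − PEEP) = 380.0 / (27.6 − 13) = 380.0/14.6 = 26.027 mL/cmH2O.
τ = R × C = 6.913 × 0.02603 L/cmH2O = 0.1799 s.
Fraction remaining at end-expiration = e^(−Te/τ) = e^(−0.22/0.1799) = 0.2944 → 29.44%.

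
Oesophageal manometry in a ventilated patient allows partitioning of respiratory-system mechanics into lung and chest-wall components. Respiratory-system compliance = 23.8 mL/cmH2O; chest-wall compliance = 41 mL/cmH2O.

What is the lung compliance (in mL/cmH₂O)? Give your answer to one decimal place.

1/CL = 1/Crs − 1/Ccw.
1/CL = 1/23.8 − 1/41 = 0.01763.
CL = 56.721 mL/cmH2O.

56.7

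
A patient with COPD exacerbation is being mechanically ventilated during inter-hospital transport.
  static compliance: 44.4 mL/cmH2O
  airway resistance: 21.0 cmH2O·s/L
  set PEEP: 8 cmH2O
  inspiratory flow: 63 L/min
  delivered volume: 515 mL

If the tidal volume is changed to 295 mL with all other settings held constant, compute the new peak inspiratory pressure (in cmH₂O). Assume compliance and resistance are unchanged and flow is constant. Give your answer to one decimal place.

36.7

Flow: 63 L/min ÷ 60 = 1.05 L/s.
PIP = Vt/C + R·V̇ + PEEP (constant-flow equation of motion).
Only the elastic term changes: ΔPIP = ΔVt / C = (295 − 515) / 44.4 = -4.955 cmH2O.
Original PIP = 515/44.4 + 21.0×1.05 + 8 = 41.649 cmH2O; new PIP = 41.649 + (-4.955) = 36.694 cmH2O.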